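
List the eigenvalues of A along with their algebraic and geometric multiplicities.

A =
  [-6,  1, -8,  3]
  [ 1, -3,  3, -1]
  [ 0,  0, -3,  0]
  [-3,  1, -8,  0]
λ = -3: alg = 4, geom = 2

Step 1 — factor the characteristic polynomial to read off the algebraic multiplicities:
  χ_A(x) = (x + 3)^4

Step 2 — compute geometric multiplicities via the rank-nullity identity g(λ) = n − rank(A − λI):
  rank(A − (-3)·I) = 2, so dim ker(A − (-3)·I) = n − 2 = 2

Summary:
  λ = -3: algebraic multiplicity = 4, geometric multiplicity = 2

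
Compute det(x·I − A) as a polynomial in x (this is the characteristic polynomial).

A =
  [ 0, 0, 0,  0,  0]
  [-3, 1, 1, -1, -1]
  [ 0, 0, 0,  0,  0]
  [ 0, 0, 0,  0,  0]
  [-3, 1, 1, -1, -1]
x^5

Expanding det(x·I − A) (e.g. by cofactor expansion or by noting that A is similar to its Jordan form J, which has the same characteristic polynomial as A) gives
  χ_A(x) = x^5
which factors as x^5. The eigenvalues (with algebraic multiplicities) are λ = 0 with multiplicity 5.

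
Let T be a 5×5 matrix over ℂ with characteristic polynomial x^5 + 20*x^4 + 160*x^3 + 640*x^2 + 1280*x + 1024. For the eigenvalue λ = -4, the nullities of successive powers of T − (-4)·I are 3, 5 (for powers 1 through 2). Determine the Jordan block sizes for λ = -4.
Block sizes for λ = -4: [2, 2, 1]

From the dimensions of kernels of powers, the number of Jordan blocks of size at least j is d_j − d_{j−1} where d_j = dim ker(N^j) (with d_0 = 0). Computing the differences gives [3, 2].
The number of blocks of size exactly k is (#blocks of size ≥ k) − (#blocks of size ≥ k + 1), so the partition is: 1 block(s) of size 1, 2 block(s) of size 2.
In nonincreasing order the block sizes are [2, 2, 1].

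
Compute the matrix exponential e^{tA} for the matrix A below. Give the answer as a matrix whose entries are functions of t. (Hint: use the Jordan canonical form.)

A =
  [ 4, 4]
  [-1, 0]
e^{tA} =
  [2*t*exp(2*t) + exp(2*t), 4*t*exp(2*t)]
  [-t*exp(2*t), -2*t*exp(2*t) + exp(2*t)]

Strategy: write A = P · J · P⁻¹ where J is a Jordan canonical form, so e^{tA} = P · e^{tJ} · P⁻¹, and e^{tJ} can be computed block-by-block.

A has Jordan form
J =
  [2, 1]
  [0, 2]
(up to reordering of blocks).

Per-block formulas:
  For a 2×2 Jordan block J_2(2): exp(t · J_2(2)) = e^(2t)·(I + t·N), where N is the 2×2 nilpotent shift.

After assembling e^{tJ} and conjugating by P, we get:

e^{tA} =
  [2*t*exp(2*t) + exp(2*t), 4*t*exp(2*t)]
  [-t*exp(2*t), -2*t*exp(2*t) + exp(2*t)]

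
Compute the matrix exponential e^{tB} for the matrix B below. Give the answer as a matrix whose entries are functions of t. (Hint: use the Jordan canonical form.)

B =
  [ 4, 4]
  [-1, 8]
e^{tB} =
  [-2*t*exp(6*t) + exp(6*t), 4*t*exp(6*t)]
  [-t*exp(6*t), 2*t*exp(6*t) + exp(6*t)]

Strategy: write B = P · J · P⁻¹ where J is a Jordan canonical form, so e^{tB} = P · e^{tJ} · P⁻¹, and e^{tJ} can be computed block-by-block.

B has Jordan form
J =
  [6, 1]
  [0, 6]
(up to reordering of blocks).

Per-block formulas:
  For a 2×2 Jordan block J_2(6): exp(t · J_2(6)) = e^(6t)·(I + t·N), where N is the 2×2 nilpotent shift.

After assembling e^{tJ} and conjugating by P, we get:

e^{tB} =
  [-2*t*exp(6*t) + exp(6*t), 4*t*exp(6*t)]
  [-t*exp(6*t), 2*t*exp(6*t) + exp(6*t)]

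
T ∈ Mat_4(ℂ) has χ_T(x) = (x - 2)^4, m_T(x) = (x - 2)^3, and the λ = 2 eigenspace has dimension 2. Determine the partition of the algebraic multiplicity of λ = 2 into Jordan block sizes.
Block sizes for λ = 2: [3, 1]

Step 1 — from the characteristic polynomial, algebraic multiplicity of λ = 2 is 4. From dim ker(T − (2)·I) = 2, there are exactly 2 Jordan blocks for λ = 2.
Step 2 — from the minimal polynomial, the factor (x − 2)^3 tells us the largest block for λ = 2 has size 3.
Step 3 — with total size 4, 2 blocks, and largest block 3, the block sizes (in nonincreasing order) are [3, 1].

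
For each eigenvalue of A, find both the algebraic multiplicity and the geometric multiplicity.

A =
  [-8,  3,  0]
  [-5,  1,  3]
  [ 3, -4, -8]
λ = -5: alg = 3, geom = 1

Step 1 — factor the characteristic polynomial to read off the algebraic multiplicities:
  χ_A(x) = (x + 5)^3

Step 2 — compute geometric multiplicities via the rank-nullity identity g(λ) = n − rank(A − λI):
  rank(A − (-5)·I) = 2, so dim ker(A − (-5)·I) = n − 2 = 1

Summary:
  λ = -5: algebraic multiplicity = 3, geometric multiplicity = 1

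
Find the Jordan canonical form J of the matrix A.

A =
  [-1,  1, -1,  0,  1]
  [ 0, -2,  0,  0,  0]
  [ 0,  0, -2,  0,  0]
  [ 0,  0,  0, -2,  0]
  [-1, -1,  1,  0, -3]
J_2(-2) ⊕ J_1(-2) ⊕ J_1(-2) ⊕ J_1(-2)

The characteristic polynomial is
  det(x·I − A) = x^5 + 10*x^4 + 40*x^3 + 80*x^2 + 80*x + 32 = (x + 2)^5

Eigenvalues and multiplicities (the geometric multiplicity of λ is n − rank(A − λI), which equals the number of Jordan blocks for λ):
  λ = -2: algebraic multiplicity = 5, geometric multiplicity = 4

Determining the block sizes for each eigenvalue:
  λ = -2: 4 blocks summing to 5 forces exactly one block of size 2 and the rest size 1 → block sizes [2, 1, 1, 1]

Assembling the blocks gives a Jordan form
J =
  [-2,  1,  0,  0,  0]
  [ 0, -2,  0,  0,  0]
  [ 0,  0, -2,  0,  0]
  [ 0,  0,  0, -2,  0]
  [ 0,  0,  0,  0, -2]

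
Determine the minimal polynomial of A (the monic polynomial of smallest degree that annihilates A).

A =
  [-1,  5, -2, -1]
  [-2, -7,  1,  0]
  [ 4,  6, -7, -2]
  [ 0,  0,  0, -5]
x^3 + 15*x^2 + 75*x + 125

The characteristic polynomial is χ_A(x) = (x + 5)^4, so the eigenvalues are known. The minimal polynomial is
  m_A(x) = Π_λ (x − λ)^{k_λ}
where k_λ is the size of the *largest* Jordan block for λ (equivalently, the smallest k with (A − λI)^k v = 0 for every generalised eigenvector v of λ).

  λ = -5: largest Jordan block has size 3, contributing (x + 5)^3

So m_A(x) = (x + 5)^3 = x^3 + 15*x^2 + 75*x + 125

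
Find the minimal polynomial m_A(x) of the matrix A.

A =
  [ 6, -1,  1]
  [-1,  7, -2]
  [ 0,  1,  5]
x^3 - 18*x^2 + 108*x - 216

The characteristic polynomial is χ_A(x) = (x - 6)^3, so the eigenvalues are known. The minimal polynomial is
  m_A(x) = Π_λ (x − λ)^{k_λ}
where k_λ is the size of the *largest* Jordan block for λ (equivalently, the smallest k with (A − λI)^k v = 0 for every generalised eigenvector v of λ).

  λ = 6: largest Jordan block has size 3, contributing (x − 6)^3

So m_A(x) = (x - 6)^3 = x^3 - 18*x^2 + 108*x - 216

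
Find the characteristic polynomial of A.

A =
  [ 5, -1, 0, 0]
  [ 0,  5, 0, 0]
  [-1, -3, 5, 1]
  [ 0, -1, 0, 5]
x^4 - 20*x^3 + 150*x^2 - 500*x + 625

Expanding det(x·I − A) (e.g. by cofactor expansion or by noting that A is similar to its Jordan form J, which has the same characteristic polynomial as A) gives
  χ_A(x) = x^4 - 20*x^3 + 150*x^2 - 500*x + 625
which factors as (x - 5)^4. The eigenvalues (with algebraic multiplicities) are λ = 5 with multiplicity 4.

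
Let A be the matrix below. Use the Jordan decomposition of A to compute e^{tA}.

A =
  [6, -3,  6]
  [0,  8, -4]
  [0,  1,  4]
e^{tA} =
  [exp(6*t), -3*t*exp(6*t), 6*t*exp(6*t)]
  [0, 2*t*exp(6*t) + exp(6*t), -4*t*exp(6*t)]
  [0, t*exp(6*t), -2*t*exp(6*t) + exp(6*t)]

Strategy: write A = P · J · P⁻¹ where J is a Jordan canonical form, so e^{tA} = P · e^{tJ} · P⁻¹, and e^{tJ} can be computed block-by-block.

A has Jordan form
J =
  [6, 1, 0]
  [0, 6, 0]
  [0, 0, 6]
(up to reordering of blocks).

Per-block formulas:
  For a 1×1 block at λ = 6: exp(t · [6]) = [e^(6t)].
  For a 2×2 Jordan block J_2(6): exp(t · J_2(6)) = e^(6t)·(I + t·N), where N is the 2×2 nilpotent shift.

After assembling e^{tJ} and conjugating by P, we get:

e^{tA} =
  [exp(6*t), -3*t*exp(6*t), 6*t*exp(6*t)]
  [0, 2*t*exp(6*t) + exp(6*t), -4*t*exp(6*t)]
  [0, t*exp(6*t), -2*t*exp(6*t) + exp(6*t)]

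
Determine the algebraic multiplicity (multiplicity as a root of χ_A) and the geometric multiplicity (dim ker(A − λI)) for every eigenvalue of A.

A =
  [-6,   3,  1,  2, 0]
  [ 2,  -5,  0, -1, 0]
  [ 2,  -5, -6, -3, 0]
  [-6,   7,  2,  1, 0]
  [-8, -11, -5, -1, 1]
λ = -4: alg = 4, geom = 2; λ = 1: alg = 1, geom = 1

Step 1 — factor the characteristic polynomial to read off the algebraic multiplicities:
  χ_A(x) = (x - 1)*(x + 4)^4

Step 2 — compute geometric multiplicities via the rank-nullity identity g(λ) = n − rank(A − λI):
  rank(A − (-4)·I) = 3, so dim ker(A − (-4)·I) = n − 3 = 2
  rank(A − (1)·I) = 4, so dim ker(A − (1)·I) = n − 4 = 1

Summary:
  λ = -4: algebraic multiplicity = 4, geometric multiplicity = 2
  λ = 1: algebraic multiplicity = 1, geometric multiplicity = 1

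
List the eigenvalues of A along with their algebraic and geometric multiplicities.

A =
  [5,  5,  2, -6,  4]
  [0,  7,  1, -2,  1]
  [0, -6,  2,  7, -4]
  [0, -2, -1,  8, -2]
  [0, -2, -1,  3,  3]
λ = 5: alg = 5, geom = 2

Step 1 — factor the characteristic polynomial to read off the algebraic multiplicities:
  χ_A(x) = (x - 5)^5

Step 2 — compute geometric multiplicities via the rank-nullity identity g(λ) = n − rank(A − λI):
  rank(A − (5)·I) = 3, so dim ker(A − (5)·I) = n − 3 = 2

Summary:
  λ = 5: algebraic multiplicity = 5, geometric multiplicity = 2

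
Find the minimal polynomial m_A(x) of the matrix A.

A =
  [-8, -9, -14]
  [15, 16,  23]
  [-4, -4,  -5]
x^3 - 3*x^2 + 3*x - 1

The characteristic polynomial is χ_A(x) = (x - 1)^3, so the eigenvalues are known. The minimal polynomial is
  m_A(x) = Π_λ (x − λ)^{k_λ}
where k_λ is the size of the *largest* Jordan block for λ (equivalently, the smallest k with (A − λI)^k v = 0 for every generalised eigenvector v of λ).

  λ = 1: largest Jordan block has size 3, contributing (x − 1)^3

So m_A(x) = (x - 1)^3 = x^3 - 3*x^2 + 3*x - 1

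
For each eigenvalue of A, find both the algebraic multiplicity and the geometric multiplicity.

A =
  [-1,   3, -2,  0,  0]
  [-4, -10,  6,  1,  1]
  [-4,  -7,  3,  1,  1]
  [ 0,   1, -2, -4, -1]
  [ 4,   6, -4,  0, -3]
λ = -3: alg = 5, geom = 3

Step 1 — factor the characteristic polynomial to read off the algebraic multiplicities:
  χ_A(x) = (x + 3)^5

Step 2 — compute geometric multiplicities via the rank-nullity identity g(λ) = n − rank(A − λI):
  rank(A − (-3)·I) = 2, so dim ker(A − (-3)·I) = n − 2 = 3

Summary:
  λ = -3: algebraic multiplicity = 5, geometric multiplicity = 3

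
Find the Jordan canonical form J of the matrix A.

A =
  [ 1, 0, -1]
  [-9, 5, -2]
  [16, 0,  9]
J_3(5)

The characteristic polynomial is
  det(x·I − A) = x^3 - 15*x^2 + 75*x - 125 = (x - 5)^3

Eigenvalues and multiplicities (the geometric multiplicity of λ is n − rank(A − λI), which equals the number of Jordan blocks for λ):
  λ = 5: algebraic multiplicity = 3, geometric multiplicity = 1

Determining the block sizes for each eigenvalue:
  λ = 5: one block (gm = 1), so the single block has size am = 3 → block sizes [3]

Assembling the blocks gives a Jordan form
J =
  [5, 1, 0]
  [0, 5, 1]
  [0, 0, 5]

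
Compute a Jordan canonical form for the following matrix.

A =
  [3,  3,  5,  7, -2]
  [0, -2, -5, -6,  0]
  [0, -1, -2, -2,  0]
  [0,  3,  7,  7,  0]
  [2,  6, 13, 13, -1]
J_3(1) ⊕ J_2(1)

The characteristic polynomial is
  det(x·I − A) = x^5 - 5*x^4 + 10*x^3 - 10*x^2 + 5*x - 1 = (x - 1)^5

Eigenvalues and multiplicities (the geometric multiplicity of λ is n − rank(A − λI), which equals the number of Jordan blocks for λ):
  λ = 1: algebraic multiplicity = 5, geometric multiplicity = 2

Determining the block sizes for each eigenvalue:
  λ = 1: with am = 5 and gm = 2, the partition is not yet determined (e.g. several partitions of 5 into 2 parts exist). Let N = A − (1)·I. Computing rank(N^1) = 3, rank(N^2) = 1, rank(N^3) = 0; the number of blocks of size ≥ j is rank(N^{j−1}) − rank(N^j), giving [2, 2, 1]. So we have 1 block(s) of size 3, 1 block(s) of size 2 → block sizes [3, 2]

Assembling the blocks gives a Jordan form
J =
  [1, 1, 0, 0, 0]
  [0, 1, 1, 0, 0]
  [0, 0, 1, 0, 0]
  [0, 0, 0, 1, 1]
  [0, 0, 0, 0, 1]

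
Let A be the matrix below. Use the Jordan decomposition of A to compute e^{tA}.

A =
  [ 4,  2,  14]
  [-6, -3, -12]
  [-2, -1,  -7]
e^{tA} =
  [4*t*exp(-3*t) + 1, 2*t*exp(-3*t), 8*t*exp(-3*t) + 2 - 2*exp(-3*t)]
  [-2 + 2*exp(-3*t), exp(-3*t), -4 + 4*exp(-3*t)]
  [-2*t*exp(-3*t), -t*exp(-3*t), -4*t*exp(-3*t) + exp(-3*t)]

Strategy: write A = P · J · P⁻¹ where J is a Jordan canonical form, so e^{tA} = P · e^{tJ} · P⁻¹, and e^{tJ} can be computed block-by-block.

A has Jordan form
J =
  [-3,  1, 0]
  [ 0, -3, 0]
  [ 0,  0, 0]
(up to reordering of blocks).

Per-block formulas:
  For a 1×1 block at λ = 0: exp(t · [0]) = [e^(0t)].
  For a 2×2 Jordan block J_2(-3): exp(t · J_2(-3)) = e^(-3t)·(I + t·N), where N is the 2×2 nilpotent shift.

After assembling e^{tJ} and conjugating by P, we get:

e^{tA} =
  [4*t*exp(-3*t) + 1, 2*t*exp(-3*t), 8*t*exp(-3*t) + 2 - 2*exp(-3*t)]
  [-2 + 2*exp(-3*t), exp(-3*t), -4 + 4*exp(-3*t)]
  [-2*t*exp(-3*t), -t*exp(-3*t), -4*t*exp(-3*t) + exp(-3*t)]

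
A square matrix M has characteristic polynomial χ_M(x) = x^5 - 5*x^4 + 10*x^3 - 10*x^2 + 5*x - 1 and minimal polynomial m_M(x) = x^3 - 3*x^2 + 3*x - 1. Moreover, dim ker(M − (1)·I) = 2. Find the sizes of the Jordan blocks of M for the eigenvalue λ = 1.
Block sizes for λ = 1: [3, 2]

Step 1 — from the characteristic polynomial, algebraic multiplicity of λ = 1 is 5. From dim ker(M − (1)·I) = 2, there are exactly 2 Jordan blocks for λ = 1.
Step 2 — from the minimal polynomial, the factor (x − 1)^3 tells us the largest block for λ = 1 has size 3.
Step 3 — with total size 5, 2 blocks, and largest block 3, the block sizes (in nonincreasing order) are [3, 2].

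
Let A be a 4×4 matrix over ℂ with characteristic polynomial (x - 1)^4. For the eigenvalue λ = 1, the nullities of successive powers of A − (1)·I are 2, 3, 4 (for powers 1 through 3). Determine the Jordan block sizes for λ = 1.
Block sizes for λ = 1: [3, 1]

From the dimensions of kernels of powers, the number of Jordan blocks of size at least j is d_j − d_{j−1} where d_j = dim ker(N^j) (with d_0 = 0). Computing the differences gives [2, 1, 1].
The number of blocks of size exactly k is (#blocks of size ≥ k) − (#blocks of size ≥ k + 1), so the partition is: 1 block(s) of size 1, 1 block(s) of size 3.
In nonincreasing order the block sizes are [3, 1].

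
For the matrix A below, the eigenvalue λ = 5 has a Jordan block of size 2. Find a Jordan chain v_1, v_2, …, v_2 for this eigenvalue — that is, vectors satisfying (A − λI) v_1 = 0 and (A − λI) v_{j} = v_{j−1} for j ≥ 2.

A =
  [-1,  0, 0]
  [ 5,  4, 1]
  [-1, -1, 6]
A Jordan chain for λ = 5 of length 2:
v_1 = (0, -1, -1)ᵀ
v_2 = (0, 1, 0)ᵀ

Let N = A − (5)·I. We want v_2 with N^2 v_2 = 0 but N^1 v_2 ≠ 0; then v_{j-1} := N · v_j for j = 2, …, 2.

Pick v_2 = (0, 1, 0)ᵀ.
Then v_1 = N · v_2 = (0, -1, -1)ᵀ.

Sanity check: (A − (5)·I) v_1 = (0, 0, 0)ᵀ = 0. ✓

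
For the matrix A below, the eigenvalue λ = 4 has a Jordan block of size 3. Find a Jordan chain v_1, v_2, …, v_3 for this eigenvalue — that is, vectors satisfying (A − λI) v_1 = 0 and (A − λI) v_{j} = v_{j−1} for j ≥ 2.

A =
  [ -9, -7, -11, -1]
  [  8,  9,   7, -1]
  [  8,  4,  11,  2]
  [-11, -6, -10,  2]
A Jordan chain for λ = 4 of length 3:
v_1 = (0, -3, 2, -1)ᵀ
v_2 = (1, -2, 0, 1)ᵀ
v_3 = (1, -2, 0, 0)ᵀ

Let N = A − (4)·I. We want v_3 with N^3 v_3 = 0 but N^2 v_3 ≠ 0; then v_{j-1} := N · v_j for j = 3, …, 2.

Pick v_3 = (1, -2, 0, 0)ᵀ.
Then v_2 = N · v_3 = (1, -2, 0, 1)ᵀ.
Then v_1 = N · v_2 = (0, -3, 2, -1)ᵀ.

Sanity check: (A − (4)·I) v_1 = (0, 0, 0, 0)ᵀ = 0. ✓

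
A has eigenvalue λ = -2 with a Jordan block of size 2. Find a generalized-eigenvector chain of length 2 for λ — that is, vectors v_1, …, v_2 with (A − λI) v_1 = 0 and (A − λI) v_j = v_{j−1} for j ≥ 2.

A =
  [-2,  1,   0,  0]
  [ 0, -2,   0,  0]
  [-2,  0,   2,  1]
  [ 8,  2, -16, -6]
A Jordan chain for λ = -2 of length 2:
v_1 = (0, 0, -2, 8)ᵀ
v_2 = (1, 0, 0, 0)ᵀ

Let N = A − (-2)·I. We want v_2 with N^2 v_2 = 0 but N^1 v_2 ≠ 0; then v_{j-1} := N · v_j for j = 2, …, 2.

Pick v_2 = (1, 0, 0, 0)ᵀ.
Then v_1 = N · v_2 = (0, 0, -2, 8)ᵀ.

Sanity check: (A − (-2)·I) v_1 = (0, 0, 0, 0)ᵀ = 0. ✓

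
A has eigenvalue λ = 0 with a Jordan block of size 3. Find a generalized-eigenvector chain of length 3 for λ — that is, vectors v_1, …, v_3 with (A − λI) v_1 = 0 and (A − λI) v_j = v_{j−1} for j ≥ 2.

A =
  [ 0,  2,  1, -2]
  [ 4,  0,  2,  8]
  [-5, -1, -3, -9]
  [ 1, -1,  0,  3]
A Jordan chain for λ = 0 of length 3:
v_1 = (1, -2, 2, -1)ᵀ
v_2 = (0, 4, -5, 1)ᵀ
v_3 = (1, 0, 0, 0)ᵀ

Let N = A − (0)·I. We want v_3 with N^3 v_3 = 0 but N^2 v_3 ≠ 0; then v_{j-1} := N · v_j for j = 3, …, 2.

Pick v_3 = (1, 0, 0, 0)ᵀ.
Then v_2 = N · v_3 = (0, 4, -5, 1)ᵀ.
Then v_1 = N · v_2 = (1, -2, 2, -1)ᵀ.

Sanity check: (A − (0)·I) v_1 = (0, 0, 0, 0)ᵀ = 0. ✓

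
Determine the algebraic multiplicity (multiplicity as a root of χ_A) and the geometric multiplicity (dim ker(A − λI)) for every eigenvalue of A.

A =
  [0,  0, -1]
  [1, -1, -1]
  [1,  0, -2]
λ = -1: alg = 3, geom = 2

Step 1 — factor the characteristic polynomial to read off the algebraic multiplicities:
  χ_A(x) = (x + 1)^3

Step 2 — compute geometric multiplicities via the rank-nullity identity g(λ) = n − rank(A − λI):
  rank(A − (-1)·I) = 1, so dim ker(A − (-1)·I) = n − 1 = 2

Summary:
  λ = -1: algebraic multiplicity = 3, geometric multiplicity = 2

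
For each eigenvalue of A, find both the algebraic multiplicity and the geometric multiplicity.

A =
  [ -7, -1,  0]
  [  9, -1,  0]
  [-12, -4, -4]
λ = -4: alg = 3, geom = 2

Step 1 — factor the characteristic polynomial to read off the algebraic multiplicities:
  χ_A(x) = (x + 4)^3

Step 2 — compute geometric multiplicities via the rank-nullity identity g(λ) = n − rank(A − λI):
  rank(A − (-4)·I) = 1, so dim ker(A − (-4)·I) = n − 1 = 2

Summary:
  λ = -4: algebraic multiplicity = 3, geometric multiplicity = 2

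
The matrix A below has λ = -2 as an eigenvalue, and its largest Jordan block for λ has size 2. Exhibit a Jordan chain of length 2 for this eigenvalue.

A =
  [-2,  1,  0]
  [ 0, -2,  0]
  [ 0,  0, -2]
A Jordan chain for λ = -2 of length 2:
v_1 = (1, 0, 0)ᵀ
v_2 = (0, 1, 0)ᵀ

Let N = A − (-2)·I. We want v_2 with N^2 v_2 = 0 but N^1 v_2 ≠ 0; then v_{j-1} := N · v_j for j = 2, …, 2.

Pick v_2 = (0, 1, 0)ᵀ.
Then v_1 = N · v_2 = (1, 0, 0)ᵀ.

Sanity check: (A − (-2)·I) v_1 = (0, 0, 0)ᵀ = 0. ✓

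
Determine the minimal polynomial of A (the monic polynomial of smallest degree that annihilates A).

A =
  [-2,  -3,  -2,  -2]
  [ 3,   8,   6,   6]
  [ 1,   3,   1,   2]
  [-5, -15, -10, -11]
x^2 + 2*x + 1

The characteristic polynomial is χ_A(x) = (x + 1)^4, so the eigenvalues are known. The minimal polynomial is
  m_A(x) = Π_λ (x − λ)^{k_λ}
where k_λ is the size of the *largest* Jordan block for λ (equivalently, the smallest k with (A − λI)^k v = 0 for every generalised eigenvector v of λ).

  λ = -1: largest Jordan block has size 2, contributing (x + 1)^2

So m_A(x) = (x + 1)^2 = x^2 + 2*x + 1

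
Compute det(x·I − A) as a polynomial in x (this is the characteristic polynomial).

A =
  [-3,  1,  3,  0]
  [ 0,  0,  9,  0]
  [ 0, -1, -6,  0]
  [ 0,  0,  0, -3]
x^4 + 12*x^3 + 54*x^2 + 108*x + 81

Expanding det(x·I − A) (e.g. by cofactor expansion or by noting that A is similar to its Jordan form J, which has the same characteristic polynomial as A) gives
  χ_A(x) = x^4 + 12*x^3 + 54*x^2 + 108*x + 81
which factors as (x + 3)^4. The eigenvalues (with algebraic multiplicities) are λ = -3 with multiplicity 4.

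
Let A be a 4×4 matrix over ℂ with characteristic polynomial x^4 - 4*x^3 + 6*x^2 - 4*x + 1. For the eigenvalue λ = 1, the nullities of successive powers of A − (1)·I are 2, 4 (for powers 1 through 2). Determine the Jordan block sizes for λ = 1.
Block sizes for λ = 1: [2, 2]

From the dimensions of kernels of powers, the number of Jordan blocks of size at least j is d_j − d_{j−1} where d_j = dim ker(N^j) (with d_0 = 0). Computing the differences gives [2, 2].
The number of blocks of size exactly k is (#blocks of size ≥ k) − (#blocks of size ≥ k + 1), so the partition is: 2 block(s) of size 2.
In nonincreasing order the block sizes are [2, 2].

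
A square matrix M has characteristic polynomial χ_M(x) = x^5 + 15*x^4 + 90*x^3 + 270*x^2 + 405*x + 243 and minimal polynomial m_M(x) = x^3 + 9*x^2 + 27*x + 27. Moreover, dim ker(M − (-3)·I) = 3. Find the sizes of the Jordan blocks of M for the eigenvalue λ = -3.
Block sizes for λ = -3: [3, 1, 1]

Step 1 — from the characteristic polynomial, algebraic multiplicity of λ = -3 is 5. From dim ker(M − (-3)·I) = 3, there are exactly 3 Jordan blocks for λ = -3.
Step 2 — from the minimal polynomial, the factor (x + 3)^3 tells us the largest block for λ = -3 has size 3.
Step 3 — with total size 5, 3 blocks, and largest block 3, the block sizes (in nonincreasing order) are [3, 1, 1].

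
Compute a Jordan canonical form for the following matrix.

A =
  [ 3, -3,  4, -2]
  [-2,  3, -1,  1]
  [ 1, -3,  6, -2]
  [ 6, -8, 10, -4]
J_3(2) ⊕ J_1(2)

The characteristic polynomial is
  det(x·I − A) = x^4 - 8*x^3 + 24*x^2 - 32*x + 16 = (x - 2)^4

Eigenvalues and multiplicities (the geometric multiplicity of λ is n − rank(A − λI), which equals the number of Jordan blocks for λ):
  λ = 2: algebraic multiplicity = 4, geometric multiplicity = 2

Determining the block sizes for each eigenvalue:
  λ = 2: with am = 4 and gm = 2, the partition is not yet determined (e.g. several partitions of 4 into 2 parts exist). Let N = A − (2)·I. Computing rank(N^1) = 2, rank(N^2) = 1, rank(N^3) = 0; the number of blocks of size ≥ j is rank(N^{j−1}) − rank(N^j), giving [2, 1, 1]. So we have 1 block(s) of size 3, 1 block(s) of size 1 → block sizes [3, 1]

Assembling the blocks gives a Jordan form
J =
  [2, 1, 0, 0]
  [0, 2, 1, 0]
  [0, 0, 2, 0]
  [0, 0, 0, 2]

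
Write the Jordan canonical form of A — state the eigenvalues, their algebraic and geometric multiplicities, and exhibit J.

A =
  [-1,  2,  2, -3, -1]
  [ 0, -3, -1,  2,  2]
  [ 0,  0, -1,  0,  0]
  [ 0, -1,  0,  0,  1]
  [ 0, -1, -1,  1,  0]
J_3(-1) ⊕ J_2(-1)

The characteristic polynomial is
  det(x·I − A) = x^5 + 5*x^4 + 10*x^3 + 10*x^2 + 5*x + 1 = (x + 1)^5

Eigenvalues and multiplicities (the geometric multiplicity of λ is n − rank(A − λI), which equals the number of Jordan blocks for λ):
  λ = -1: algebraic multiplicity = 5, geometric multiplicity = 2

Determining the block sizes for each eigenvalue:
  λ = -1: with am = 5 and gm = 2, the partition is not yet determined (e.g. several partitions of 5 into 2 parts exist). Let N = A − (-1)·I. Computing rank(N^1) = 3, rank(N^2) = 1, rank(N^3) = 0; the number of blocks of size ≥ j is rank(N^{j−1}) − rank(N^j), giving [2, 2, 1]. So we have 1 block(s) of size 3, 1 block(s) of size 2 → block sizes [3, 2]

Assembling the blocks gives a Jordan form
J =
  [-1,  1,  0,  0,  0]
  [ 0, -1,  1,  0,  0]
  [ 0,  0, -1,  0,  0]
  [ 0,  0,  0, -1,  1]
  [ 0,  0,  0,  0, -1]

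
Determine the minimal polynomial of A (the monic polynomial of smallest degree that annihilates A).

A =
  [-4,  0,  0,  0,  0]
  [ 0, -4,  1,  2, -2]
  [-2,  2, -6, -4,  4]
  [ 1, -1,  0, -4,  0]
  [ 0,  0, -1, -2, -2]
x^3 + 12*x^2 + 48*x + 64

The characteristic polynomial is χ_A(x) = (x + 4)^5, so the eigenvalues are known. The minimal polynomial is
  m_A(x) = Π_λ (x − λ)^{k_λ}
where k_λ is the size of the *largest* Jordan block for λ (equivalently, the smallest k with (A − λI)^k v = 0 for every generalised eigenvector v of λ).

  λ = -4: largest Jordan block has size 3, contributing (x + 4)^3

So m_A(x) = (x + 4)^3 = x^3 + 12*x^2 + 48*x + 64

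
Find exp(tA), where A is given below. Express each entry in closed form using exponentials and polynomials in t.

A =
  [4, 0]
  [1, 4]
e^{tA} =
  [exp(4*t), 0]
  [t*exp(4*t), exp(4*t)]

Strategy: write A = P · J · P⁻¹ where J is a Jordan canonical form, so e^{tA} = P · e^{tJ} · P⁻¹, and e^{tJ} can be computed block-by-block.

A has Jordan form
J =
  [4, 1]
  [0, 4]
(up to reordering of blocks).

Per-block formulas:
  For a 2×2 Jordan block J_2(4): exp(t · J_2(4)) = e^(4t)·(I + t·N), where N is the 2×2 nilpotent shift.

After assembling e^{tJ} and conjugating by P, we get:

e^{tA} =
  [exp(4*t), 0]
  [t*exp(4*t), exp(4*t)]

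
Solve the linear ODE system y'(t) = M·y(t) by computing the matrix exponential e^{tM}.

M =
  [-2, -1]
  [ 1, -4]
e^{tM} =
  [t*exp(-3*t) + exp(-3*t), -t*exp(-3*t)]
  [t*exp(-3*t), -t*exp(-3*t) + exp(-3*t)]

Strategy: write M = P · J · P⁻¹ where J is a Jordan canonical form, so e^{tM} = P · e^{tJ} · P⁻¹, and e^{tJ} can be computed block-by-block.

M has Jordan form
J =
  [-3,  1]
  [ 0, -3]
(up to reordering of blocks).

Per-block formulas:
  For a 2×2 Jordan block J_2(-3): exp(t · J_2(-3)) = e^(-3t)·(I + t·N), where N is the 2×2 nilpotent shift.

After assembling e^{tJ} and conjugating by P, we get:

e^{tM} =
  [t*exp(-3*t) + exp(-3*t), -t*exp(-3*t)]
  [t*exp(-3*t), -t*exp(-3*t) + exp(-3*t)]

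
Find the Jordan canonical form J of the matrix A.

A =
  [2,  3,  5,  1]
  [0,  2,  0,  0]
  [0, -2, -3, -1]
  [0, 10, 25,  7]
J_2(2) ⊕ J_2(2)

The characteristic polynomial is
  det(x·I − A) = x^4 - 8*x^3 + 24*x^2 - 32*x + 16 = (x - 2)^4

Eigenvalues and multiplicities (the geometric multiplicity of λ is n − rank(A − λI), which equals the number of Jordan blocks for λ):
  λ = 2: algebraic multiplicity = 4, geometric multiplicity = 2

Determining the block sizes for each eigenvalue:
  λ = 2: with am = 4 and gm = 2, the partition is not yet determined (e.g. several partitions of 4 into 2 parts exist). Let N = A − (2)·I. Computing rank(N^1) = 2, rank(N^2) = 0; the number of blocks of size ≥ j is rank(N^{j−1}) − rank(N^j), giving [2, 2]. So we have 2 block(s) of size 2 → block sizes [2, 2]

Assembling the blocks gives a Jordan form
J =
  [2, 1, 0, 0]
  [0, 2, 0, 0]
  [0, 0, 2, 1]
  [0, 0, 0, 2]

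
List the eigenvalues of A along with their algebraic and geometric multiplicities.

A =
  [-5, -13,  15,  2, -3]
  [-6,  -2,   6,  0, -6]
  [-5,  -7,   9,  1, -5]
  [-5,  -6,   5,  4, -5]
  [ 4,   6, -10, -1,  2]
λ = -2: alg = 2, geom = 1; λ = 4: alg = 3, geom = 1

Step 1 — factor the characteristic polynomial to read off the algebraic multiplicities:
  χ_A(x) = (x - 4)^3*(x + 2)^2

Step 2 — compute geometric multiplicities via the rank-nullity identity g(λ) = n − rank(A − λI):
  rank(A − (-2)·I) = 4, so dim ker(A − (-2)·I) = n − 4 = 1
  rank(A − (4)·I) = 4, so dim ker(A − (4)·I) = n − 4 = 1

Summary:
  λ = -2: algebraic multiplicity = 2, geometric multiplicity = 1
  λ = 4: algebraic multiplicity = 3, geometric multiplicity = 1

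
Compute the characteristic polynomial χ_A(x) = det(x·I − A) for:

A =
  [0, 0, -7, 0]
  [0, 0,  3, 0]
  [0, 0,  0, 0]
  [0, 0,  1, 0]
x^4

Expanding det(x·I − A) (e.g. by cofactor expansion or by noting that A is similar to its Jordan form J, which has the same characteristic polynomial as A) gives
  χ_A(x) = x^4
which factors as x^4. The eigenvalues (with algebraic multiplicities) are λ = 0 with multiplicity 4.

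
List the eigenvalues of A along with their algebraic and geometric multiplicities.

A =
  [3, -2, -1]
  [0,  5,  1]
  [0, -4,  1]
λ = 3: alg = 3, geom = 2

Step 1 — factor the characteristic polynomial to read off the algebraic multiplicities:
  χ_A(x) = (x - 3)^3

Step 2 — compute geometric multiplicities via the rank-nullity identity g(λ) = n − rank(A − λI):
  rank(A − (3)·I) = 1, so dim ker(A − (3)·I) = n − 1 = 2

Summary:
  λ = 3: algebraic multiplicity = 3, geometric multiplicity = 2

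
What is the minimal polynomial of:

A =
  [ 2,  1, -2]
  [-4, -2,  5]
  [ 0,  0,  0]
x^3

The characteristic polynomial is χ_A(x) = x^3, so the eigenvalues are known. The minimal polynomial is
  m_A(x) = Π_λ (x − λ)^{k_λ}
where k_λ is the size of the *largest* Jordan block for λ (equivalently, the smallest k with (A − λI)^k v = 0 for every generalised eigenvector v of λ).

  λ = 0: largest Jordan block has size 3, contributing (x − 0)^3

So m_A(x) = x^3 = x^3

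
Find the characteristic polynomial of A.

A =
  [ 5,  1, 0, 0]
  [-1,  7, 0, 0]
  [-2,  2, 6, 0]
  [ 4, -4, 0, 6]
x^4 - 24*x^3 + 216*x^2 - 864*x + 1296

Expanding det(x·I − A) (e.g. by cofactor expansion or by noting that A is similar to its Jordan form J, which has the same characteristic polynomial as A) gives
  χ_A(x) = x^4 - 24*x^3 + 216*x^2 - 864*x + 1296
which factors as (x - 6)^4. The eigenvalues (with algebraic multiplicities) are λ = 6 with multiplicity 4.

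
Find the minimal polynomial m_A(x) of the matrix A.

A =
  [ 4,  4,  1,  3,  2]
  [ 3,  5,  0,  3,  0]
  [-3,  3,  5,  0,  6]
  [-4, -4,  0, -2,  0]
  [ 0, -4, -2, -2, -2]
x^3 - 6*x^2 + 12*x - 8

The characteristic polynomial is χ_A(x) = (x - 2)^5, so the eigenvalues are known. The minimal polynomial is
  m_A(x) = Π_λ (x − λ)^{k_λ}
where k_λ is the size of the *largest* Jordan block for λ (equivalently, the smallest k with (A − λI)^k v = 0 for every generalised eigenvector v of λ).

  λ = 2: largest Jordan block has size 3, contributing (x − 2)^3

So m_A(x) = (x - 2)^3 = x^3 - 6*x^2 + 12*x - 8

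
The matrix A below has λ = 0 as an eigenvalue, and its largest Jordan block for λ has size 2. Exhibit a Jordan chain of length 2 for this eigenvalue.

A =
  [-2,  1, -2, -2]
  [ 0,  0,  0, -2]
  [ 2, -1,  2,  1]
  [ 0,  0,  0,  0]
A Jordan chain for λ = 0 of length 2:
v_1 = (-2, 0, 2, 0)ᵀ
v_2 = (1, 0, 0, 0)ᵀ

Let N = A − (0)·I. We want v_2 with N^2 v_2 = 0 but N^1 v_2 ≠ 0; then v_{j-1} := N · v_j for j = 2, …, 2.

Pick v_2 = (1, 0, 0, 0)ᵀ.
Then v_1 = N · v_2 = (-2, 0, 2, 0)ᵀ.

Sanity check: (A − (0)·I) v_1 = (0, 0, 0, 0)ᵀ = 0. ✓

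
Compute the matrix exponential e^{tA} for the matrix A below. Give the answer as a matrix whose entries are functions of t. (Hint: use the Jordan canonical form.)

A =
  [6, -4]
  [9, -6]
e^{tA} =
  [6*t + 1, -4*t]
  [9*t, 1 - 6*t]

Strategy: write A = P · J · P⁻¹ where J is a Jordan canonical form, so e^{tA} = P · e^{tJ} · P⁻¹, and e^{tJ} can be computed block-by-block.

A has Jordan form
J =
  [0, 1]
  [0, 0]
(up to reordering of blocks).

Per-block formulas:
  For a 2×2 Jordan block J_2(0): exp(t · J_2(0)) = e^(0t)·(I + t·N), where N is the 2×2 nilpotent shift.

After assembling e^{tJ} and conjugating by P, we get:

e^{tA} =
  [6*t + 1, -4*t]
  [9*t, 1 - 6*t]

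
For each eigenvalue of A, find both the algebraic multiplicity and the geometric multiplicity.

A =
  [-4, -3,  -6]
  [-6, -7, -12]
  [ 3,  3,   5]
λ = -4: alg = 1, geom = 1; λ = -1: alg = 2, geom = 2

Step 1 — factor the characteristic polynomial to read off the algebraic multiplicities:
  χ_A(x) = (x + 1)^2*(x + 4)

Step 2 — compute geometric multiplicities via the rank-nullity identity g(λ) = n − rank(A − λI):
  rank(A − (-4)·I) = 2, so dim ker(A − (-4)·I) = n − 2 = 1
  rank(A − (-1)·I) = 1, so dim ker(A − (-1)·I) = n − 1 = 2

Summary:
  λ = -4: algebraic multiplicity = 1, geometric multiplicity = 1
  λ = -1: algebraic multiplicity = 2, geometric multiplicity = 2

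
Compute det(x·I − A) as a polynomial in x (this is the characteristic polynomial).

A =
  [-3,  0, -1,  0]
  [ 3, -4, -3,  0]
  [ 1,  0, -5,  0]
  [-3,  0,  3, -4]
x^4 + 16*x^3 + 96*x^2 + 256*x + 256

Expanding det(x·I − A) (e.g. by cofactor expansion or by noting that A is similar to its Jordan form J, which has the same characteristic polynomial as A) gives
  χ_A(x) = x^4 + 16*x^3 + 96*x^2 + 256*x + 256
which factors as (x + 4)^4. The eigenvalues (with algebraic multiplicities) are λ = -4 with multiplicity 4.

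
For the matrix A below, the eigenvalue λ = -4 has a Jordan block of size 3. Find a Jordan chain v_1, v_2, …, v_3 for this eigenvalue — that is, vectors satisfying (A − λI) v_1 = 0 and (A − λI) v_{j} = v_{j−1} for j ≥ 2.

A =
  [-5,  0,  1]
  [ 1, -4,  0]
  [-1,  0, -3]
A Jordan chain for λ = -4 of length 3:
v_1 = (0, -1, 0)ᵀ
v_2 = (-1, 1, -1)ᵀ
v_3 = (1, 0, 0)ᵀ

Let N = A − (-4)·I. We want v_3 with N^3 v_3 = 0 but N^2 v_3 ≠ 0; then v_{j-1} := N · v_j for j = 3, …, 2.

Pick v_3 = (1, 0, 0)ᵀ.
Then v_2 = N · v_3 = (-1, 1, -1)ᵀ.
Then v_1 = N · v_2 = (0, -1, 0)ᵀ.

Sanity check: (A − (-4)·I) v_1 = (0, 0, 0)ᵀ = 0. ✓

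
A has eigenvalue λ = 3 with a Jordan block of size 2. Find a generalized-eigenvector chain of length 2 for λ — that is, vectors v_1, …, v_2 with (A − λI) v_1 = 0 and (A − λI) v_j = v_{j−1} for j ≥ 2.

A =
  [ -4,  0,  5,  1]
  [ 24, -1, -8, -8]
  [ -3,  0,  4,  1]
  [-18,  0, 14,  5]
A Jordan chain for λ = 3 of length 2:
v_1 = (-2, 0, -2, -4)ᵀ
v_2 = (1, 4, 1, 0)ᵀ

Let N = A − (3)·I. We want v_2 with N^2 v_2 = 0 but N^1 v_2 ≠ 0; then v_{j-1} := N · v_j for j = 2, …, 2.

Pick v_2 = (1, 4, 1, 0)ᵀ.
Then v_1 = N · v_2 = (-2, 0, -2, -4)ᵀ.

Sanity check: (A − (3)·I) v_1 = (0, 0, 0, 0)ᵀ = 0. ✓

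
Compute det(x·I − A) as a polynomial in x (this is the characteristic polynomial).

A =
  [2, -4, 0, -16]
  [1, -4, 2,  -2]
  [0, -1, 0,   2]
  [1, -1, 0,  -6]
x^4 + 8*x^3 + 24*x^2 + 32*x + 16

Expanding det(x·I − A) (e.g. by cofactor expansion or by noting that A is similar to its Jordan form J, which has the same characteristic polynomial as A) gives
  χ_A(x) = x^4 + 8*x^3 + 24*x^2 + 32*x + 16
which factors as (x + 2)^4. The eigenvalues (with algebraic multiplicities) are λ = -2 with multiplicity 4.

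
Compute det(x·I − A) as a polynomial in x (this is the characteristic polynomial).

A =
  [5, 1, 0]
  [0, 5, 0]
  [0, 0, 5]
x^3 - 15*x^2 + 75*x - 125

Expanding det(x·I − A) (e.g. by cofactor expansion or by noting that A is similar to its Jordan form J, which has the same characteristic polynomial as A) gives
  χ_A(x) = x^3 - 15*x^2 + 75*x - 125
which factors as (x - 5)^3. The eigenvalues (with algebraic multiplicities) are λ = 5 with multiplicity 3.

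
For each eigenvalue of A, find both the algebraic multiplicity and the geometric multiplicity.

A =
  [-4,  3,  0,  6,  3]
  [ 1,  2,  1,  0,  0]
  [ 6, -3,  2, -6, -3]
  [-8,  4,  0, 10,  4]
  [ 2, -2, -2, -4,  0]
λ = 2: alg = 5, geom = 3

Step 1 — factor the characteristic polynomial to read off the algebraic multiplicities:
  χ_A(x) = (x - 2)^5

Step 2 — compute geometric multiplicities via the rank-nullity identity g(λ) = n − rank(A − λI):
  rank(A − (2)·I) = 2, so dim ker(A − (2)·I) = n − 2 = 3

Summary:
  λ = 2: algebraic multiplicity = 5, geometric multiplicity = 3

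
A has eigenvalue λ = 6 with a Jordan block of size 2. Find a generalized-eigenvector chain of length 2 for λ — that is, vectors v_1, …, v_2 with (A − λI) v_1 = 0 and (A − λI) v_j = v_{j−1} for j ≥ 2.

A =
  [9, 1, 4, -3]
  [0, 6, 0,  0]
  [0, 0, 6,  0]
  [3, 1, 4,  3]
A Jordan chain for λ = 6 of length 2:
v_1 = (3, 0, 0, 3)ᵀ
v_2 = (1, 0, 0, 0)ᵀ

Let N = A − (6)·I. We want v_2 with N^2 v_2 = 0 but N^1 v_2 ≠ 0; then v_{j-1} := N · v_j for j = 2, …, 2.

Pick v_2 = (1, 0, 0, 0)ᵀ.
Then v_1 = N · v_2 = (3, 0, 0, 3)ᵀ.

Sanity check: (A − (6)·I) v_1 = (0, 0, 0, 0)ᵀ = 0. ✓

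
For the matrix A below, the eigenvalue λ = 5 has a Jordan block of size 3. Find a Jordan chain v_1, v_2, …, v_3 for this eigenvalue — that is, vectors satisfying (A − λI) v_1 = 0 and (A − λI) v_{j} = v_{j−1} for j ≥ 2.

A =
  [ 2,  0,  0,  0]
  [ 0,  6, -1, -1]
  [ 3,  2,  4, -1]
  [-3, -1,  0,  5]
A Jordan chain for λ = 5 of length 3:
v_1 = (0, 0, 1, -1)ᵀ
v_2 = (0, 1, 2, -1)ᵀ
v_3 = (0, 1, 0, 0)ᵀ

Let N = A − (5)·I. We want v_3 with N^3 v_3 = 0 but N^2 v_3 ≠ 0; then v_{j-1} := N · v_j for j = 3, …, 2.

Pick v_3 = (0, 1, 0, 0)ᵀ.
Then v_2 = N · v_3 = (0, 1, 2, -1)ᵀ.
Then v_1 = N · v_2 = (0, 0, 1, -1)ᵀ.

Sanity check: (A − (5)·I) v_1 = (0, 0, 0, 0)ᵀ = 0. ✓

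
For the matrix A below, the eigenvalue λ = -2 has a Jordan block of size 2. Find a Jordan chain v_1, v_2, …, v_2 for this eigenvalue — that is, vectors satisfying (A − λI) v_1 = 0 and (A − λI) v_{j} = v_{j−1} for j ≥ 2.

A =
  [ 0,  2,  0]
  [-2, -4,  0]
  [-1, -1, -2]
A Jordan chain for λ = -2 of length 2:
v_1 = (2, -2, -1)ᵀ
v_2 = (1, 0, 0)ᵀ

Let N = A − (-2)·I. We want v_2 with N^2 v_2 = 0 but N^1 v_2 ≠ 0; then v_{j-1} := N · v_j for j = 2, …, 2.

Pick v_2 = (1, 0, 0)ᵀ.
Then v_1 = N · v_2 = (2, -2, -1)ᵀ.

Sanity check: (A − (-2)·I) v_1 = (0, 0, 0)ᵀ = 0. ✓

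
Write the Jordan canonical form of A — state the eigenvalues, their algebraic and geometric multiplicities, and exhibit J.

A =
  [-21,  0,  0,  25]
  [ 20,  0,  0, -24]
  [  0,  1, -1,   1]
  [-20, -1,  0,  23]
J_2(-1) ⊕ J_1(-1) ⊕ J_1(4)

The characteristic polynomial is
  det(x·I − A) = x^4 - x^3 - 9*x^2 - 11*x - 4 = (x - 4)*(x + 1)^3

Eigenvalues and multiplicities (the geometric multiplicity of λ is n − rank(A − λI), which equals the number of Jordan blocks for λ):
  λ = -1: algebraic multiplicity = 3, geometric multiplicity = 2
  λ = 4: algebraic multiplicity = 1, geometric multiplicity = 1

Determining the block sizes for each eigenvalue:
  λ = -1: 2 blocks summing to 3 forces exactly one block of size 2 and the rest size 1 → block sizes [2, 1]
  λ = 4: one block (gm = 1), so the single block has size am = 1 → block sizes [1]

Assembling the blocks gives a Jordan form
J =
  [-1,  1,  0, 0]
  [ 0, -1,  0, 0]
  [ 0,  0, -1, 0]
  [ 0,  0,  0, 4]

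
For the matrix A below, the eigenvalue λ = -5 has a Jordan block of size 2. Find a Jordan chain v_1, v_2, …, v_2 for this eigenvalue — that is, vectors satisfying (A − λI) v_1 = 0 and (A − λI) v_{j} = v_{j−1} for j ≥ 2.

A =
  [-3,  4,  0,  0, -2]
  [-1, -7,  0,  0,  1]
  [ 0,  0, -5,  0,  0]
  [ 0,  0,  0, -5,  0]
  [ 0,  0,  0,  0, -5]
A Jordan chain for λ = -5 of length 2:
v_1 = (2, -1, 0, 0, 0)ᵀ
v_2 = (1, 0, 0, 0, 0)ᵀ

Let N = A − (-5)·I. We want v_2 with N^2 v_2 = 0 but N^1 v_2 ≠ 0; then v_{j-1} := N · v_j for j = 2, …, 2.

Pick v_2 = (1, 0, 0, 0, 0)ᵀ.
Then v_1 = N · v_2 = (2, -1, 0, 0, 0)ᵀ.

Sanity check: (A − (-5)·I) v_1 = (0, 0, 0, 0, 0)ᵀ = 0. ✓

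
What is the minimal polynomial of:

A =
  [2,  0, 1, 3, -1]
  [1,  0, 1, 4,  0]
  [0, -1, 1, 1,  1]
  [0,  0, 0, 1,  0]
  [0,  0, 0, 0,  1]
x^3 - 3*x^2 + 3*x - 1

The characteristic polynomial is χ_A(x) = (x - 1)^5, so the eigenvalues are known. The minimal polynomial is
  m_A(x) = Π_λ (x − λ)^{k_λ}
where k_λ is the size of the *largest* Jordan block for λ (equivalently, the smallest k with (A − λI)^k v = 0 for every generalised eigenvector v of λ).

  λ = 1: largest Jordan block has size 3, contributing (x − 1)^3

So m_A(x) = (x - 1)^3 = x^3 - 3*x^2 + 3*x - 1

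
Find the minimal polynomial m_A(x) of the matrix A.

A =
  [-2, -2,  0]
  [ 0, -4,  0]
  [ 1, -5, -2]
x^3 + 8*x^2 + 20*x + 16

The characteristic polynomial is χ_A(x) = (x + 2)^2*(x + 4), so the eigenvalues are known. The minimal polynomial is
  m_A(x) = Π_λ (x − λ)^{k_λ}
where k_λ is the size of the *largest* Jordan block for λ (equivalently, the smallest k with (A − λI)^k v = 0 for every generalised eigenvector v of λ).

  λ = -4: largest Jordan block has size 1, contributing (x + 4)
  λ = -2: largest Jordan block has size 2, contributing (x + 2)^2

So m_A(x) = (x + 2)^2*(x + 4) = x^3 + 8*x^2 + 20*x + 16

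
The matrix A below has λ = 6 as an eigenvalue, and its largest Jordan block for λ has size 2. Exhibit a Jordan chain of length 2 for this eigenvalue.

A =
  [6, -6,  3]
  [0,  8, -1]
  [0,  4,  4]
A Jordan chain for λ = 6 of length 2:
v_1 = (-6, 2, 4)ᵀ
v_2 = (0, 1, 0)ᵀ

Let N = A − (6)·I. We want v_2 with N^2 v_2 = 0 but N^1 v_2 ≠ 0; then v_{j-1} := N · v_j for j = 2, …, 2.

Pick v_2 = (0, 1, 0)ᵀ.
Then v_1 = N · v_2 = (-6, 2, 4)ᵀ.

Sanity check: (A − (6)·I) v_1 = (0, 0, 0)ᵀ = 0. ✓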